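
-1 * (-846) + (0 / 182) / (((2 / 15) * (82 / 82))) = 846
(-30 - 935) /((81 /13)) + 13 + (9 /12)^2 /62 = -11399335 /80352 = -141.87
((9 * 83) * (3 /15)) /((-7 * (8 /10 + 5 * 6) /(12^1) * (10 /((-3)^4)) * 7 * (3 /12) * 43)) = -726084 /811195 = -0.90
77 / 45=1.71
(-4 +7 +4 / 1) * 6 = 42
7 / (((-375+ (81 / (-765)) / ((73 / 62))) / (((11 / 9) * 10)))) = -4777850 / 20946897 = -0.23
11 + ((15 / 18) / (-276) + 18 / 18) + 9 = 34771 / 1656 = 21.00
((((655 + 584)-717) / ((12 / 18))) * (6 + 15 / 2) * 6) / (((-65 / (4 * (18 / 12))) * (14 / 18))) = -3424842 / 455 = -7527.13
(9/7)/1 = 9/7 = 1.29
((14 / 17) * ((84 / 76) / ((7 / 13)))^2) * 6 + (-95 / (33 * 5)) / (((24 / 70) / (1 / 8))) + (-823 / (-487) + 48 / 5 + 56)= 4161237990061 / 47341308960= 87.90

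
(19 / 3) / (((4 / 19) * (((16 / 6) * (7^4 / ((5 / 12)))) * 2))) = 0.00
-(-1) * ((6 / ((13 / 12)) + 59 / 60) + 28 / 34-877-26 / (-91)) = -80694827 / 92820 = -869.37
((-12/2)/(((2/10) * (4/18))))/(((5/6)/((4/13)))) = -648/13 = -49.85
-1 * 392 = -392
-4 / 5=-0.80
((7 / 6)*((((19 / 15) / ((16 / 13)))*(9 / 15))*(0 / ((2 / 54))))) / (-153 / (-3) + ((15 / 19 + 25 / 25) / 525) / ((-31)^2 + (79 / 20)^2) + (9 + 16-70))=0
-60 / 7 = -8.57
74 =74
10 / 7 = 1.43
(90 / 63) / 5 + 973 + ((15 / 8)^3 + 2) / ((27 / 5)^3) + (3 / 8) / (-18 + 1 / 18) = 22177734836143 / 22785670656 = 973.32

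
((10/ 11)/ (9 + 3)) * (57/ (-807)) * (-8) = 0.04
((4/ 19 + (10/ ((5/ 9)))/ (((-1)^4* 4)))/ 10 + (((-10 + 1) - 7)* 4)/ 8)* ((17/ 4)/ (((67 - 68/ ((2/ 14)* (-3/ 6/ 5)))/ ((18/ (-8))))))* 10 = 145911/ 978272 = 0.15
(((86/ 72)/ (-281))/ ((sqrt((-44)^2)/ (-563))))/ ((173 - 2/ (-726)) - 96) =266299/ 377016576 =0.00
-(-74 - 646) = 720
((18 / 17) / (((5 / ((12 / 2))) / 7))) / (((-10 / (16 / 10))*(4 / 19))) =-14364 / 2125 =-6.76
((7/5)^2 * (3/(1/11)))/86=1617/2150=0.75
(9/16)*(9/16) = 0.32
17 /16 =1.06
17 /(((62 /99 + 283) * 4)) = 1683 /112316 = 0.01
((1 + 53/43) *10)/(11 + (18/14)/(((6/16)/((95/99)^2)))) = 21954240/13921637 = 1.58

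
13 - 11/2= 15/2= 7.50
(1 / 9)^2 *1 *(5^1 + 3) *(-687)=-1832 / 27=-67.85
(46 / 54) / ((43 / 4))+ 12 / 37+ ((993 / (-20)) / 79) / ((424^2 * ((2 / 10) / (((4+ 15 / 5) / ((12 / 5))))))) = 3938880617459 / 9761413966848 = 0.40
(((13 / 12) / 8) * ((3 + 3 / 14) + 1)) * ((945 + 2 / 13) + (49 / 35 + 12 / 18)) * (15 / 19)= 2724443 / 6384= 426.76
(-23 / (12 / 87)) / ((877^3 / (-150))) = 0.00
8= 8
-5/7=-0.71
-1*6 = -6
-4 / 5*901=-3604 / 5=-720.80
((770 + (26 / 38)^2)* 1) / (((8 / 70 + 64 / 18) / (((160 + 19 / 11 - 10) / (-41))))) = -146227407165 / 188209516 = -776.94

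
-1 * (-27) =27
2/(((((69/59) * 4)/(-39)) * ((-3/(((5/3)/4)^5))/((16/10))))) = 479375/4292352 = 0.11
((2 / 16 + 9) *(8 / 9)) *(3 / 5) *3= 73 / 5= 14.60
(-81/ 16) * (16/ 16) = -81/ 16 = -5.06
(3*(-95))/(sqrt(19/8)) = -30*sqrt(38) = -184.93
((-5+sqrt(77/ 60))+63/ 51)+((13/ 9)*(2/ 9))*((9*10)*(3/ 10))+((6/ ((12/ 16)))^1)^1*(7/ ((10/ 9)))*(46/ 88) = sqrt(1155)/ 30+87649/ 2805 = 32.38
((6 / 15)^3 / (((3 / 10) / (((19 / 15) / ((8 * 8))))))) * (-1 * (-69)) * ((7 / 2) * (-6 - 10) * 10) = -12236 / 75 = -163.15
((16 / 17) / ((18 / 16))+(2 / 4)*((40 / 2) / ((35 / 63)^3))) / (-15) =-226274 / 57375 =-3.94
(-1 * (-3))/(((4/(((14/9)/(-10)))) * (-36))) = 7/2160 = 0.00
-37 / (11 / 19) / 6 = -703 / 66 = -10.65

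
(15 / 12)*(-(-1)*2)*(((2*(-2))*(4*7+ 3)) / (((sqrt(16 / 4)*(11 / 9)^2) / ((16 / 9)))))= -22320 / 121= -184.46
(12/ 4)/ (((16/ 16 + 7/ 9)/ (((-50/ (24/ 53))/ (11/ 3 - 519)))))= 35775/ 98944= 0.36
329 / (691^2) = 329 / 477481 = 0.00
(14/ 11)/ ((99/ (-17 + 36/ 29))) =-6398/ 31581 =-0.20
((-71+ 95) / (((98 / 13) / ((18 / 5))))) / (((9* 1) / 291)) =90792 / 245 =370.58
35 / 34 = 1.03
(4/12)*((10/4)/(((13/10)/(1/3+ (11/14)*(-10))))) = -3950/819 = -4.82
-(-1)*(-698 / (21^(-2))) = -307818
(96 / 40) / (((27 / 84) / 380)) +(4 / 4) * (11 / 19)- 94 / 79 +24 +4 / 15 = 2860.99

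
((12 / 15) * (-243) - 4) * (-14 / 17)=13888 / 85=163.39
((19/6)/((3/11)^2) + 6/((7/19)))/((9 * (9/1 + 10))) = 1171/3402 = 0.34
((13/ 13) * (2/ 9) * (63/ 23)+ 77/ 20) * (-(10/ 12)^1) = -2051/ 552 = -3.72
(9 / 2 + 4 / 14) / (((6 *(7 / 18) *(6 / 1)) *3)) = 67 / 588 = 0.11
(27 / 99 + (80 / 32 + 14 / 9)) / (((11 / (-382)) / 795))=-43377055 / 363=-119496.02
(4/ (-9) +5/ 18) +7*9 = 377/ 6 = 62.83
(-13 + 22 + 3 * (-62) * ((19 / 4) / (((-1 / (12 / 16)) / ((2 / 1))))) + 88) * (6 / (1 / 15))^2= 11520225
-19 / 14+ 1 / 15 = -271 / 210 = -1.29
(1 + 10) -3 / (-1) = 14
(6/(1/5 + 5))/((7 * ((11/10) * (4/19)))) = 1425/2002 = 0.71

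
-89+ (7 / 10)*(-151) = -1947 / 10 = -194.70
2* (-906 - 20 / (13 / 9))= -23916 / 13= -1839.69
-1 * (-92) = 92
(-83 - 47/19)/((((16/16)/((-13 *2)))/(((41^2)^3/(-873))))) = -200568401471984/16587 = -12091903386.51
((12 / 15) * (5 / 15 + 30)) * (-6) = -728 / 5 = -145.60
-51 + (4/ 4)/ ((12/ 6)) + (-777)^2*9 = 10867021/ 2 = 5433510.50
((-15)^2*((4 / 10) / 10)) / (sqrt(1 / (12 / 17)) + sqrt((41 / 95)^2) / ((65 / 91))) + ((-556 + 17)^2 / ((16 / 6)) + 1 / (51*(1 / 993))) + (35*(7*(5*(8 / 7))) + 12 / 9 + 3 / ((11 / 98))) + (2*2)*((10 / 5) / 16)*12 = 4061250*sqrt(51) / 2847197 + 1410635448851527 / 12778220136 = 110403.92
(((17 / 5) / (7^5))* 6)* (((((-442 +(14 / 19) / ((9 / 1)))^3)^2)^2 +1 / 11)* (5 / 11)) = 12969604746235310230728422471241799158780926998885442804759618 / 423747979446627265290952798277109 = 30606882806078095452035370000.00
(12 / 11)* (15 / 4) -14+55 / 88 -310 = -28097 / 88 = -319.28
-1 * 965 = -965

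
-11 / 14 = -0.79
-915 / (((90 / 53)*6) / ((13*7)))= -294203 / 36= -8172.31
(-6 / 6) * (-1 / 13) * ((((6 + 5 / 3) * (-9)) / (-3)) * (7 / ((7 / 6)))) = 138 / 13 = 10.62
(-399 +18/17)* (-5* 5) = 169125/17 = 9948.53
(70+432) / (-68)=-251 / 34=-7.38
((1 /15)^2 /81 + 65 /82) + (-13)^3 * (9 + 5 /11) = -341450859823 /16438950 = -20770.84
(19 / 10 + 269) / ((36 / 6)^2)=301 / 40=7.52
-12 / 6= -2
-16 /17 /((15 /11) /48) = -2816 /85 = -33.13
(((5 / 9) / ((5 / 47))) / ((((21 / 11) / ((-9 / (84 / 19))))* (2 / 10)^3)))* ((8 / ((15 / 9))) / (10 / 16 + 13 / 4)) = -3929200 / 4557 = -862.23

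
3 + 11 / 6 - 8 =-19 / 6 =-3.17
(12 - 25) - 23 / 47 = -634 / 47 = -13.49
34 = 34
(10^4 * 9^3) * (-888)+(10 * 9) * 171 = -6473504610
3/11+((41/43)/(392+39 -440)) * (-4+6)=259/4257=0.06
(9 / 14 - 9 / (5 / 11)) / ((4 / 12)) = -57.47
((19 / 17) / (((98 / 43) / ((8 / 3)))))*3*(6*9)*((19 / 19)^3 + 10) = 1941192 / 833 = 2330.36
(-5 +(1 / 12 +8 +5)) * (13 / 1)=1261 / 12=105.08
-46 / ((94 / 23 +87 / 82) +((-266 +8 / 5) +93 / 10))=108445 / 589262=0.18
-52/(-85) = 52/85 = 0.61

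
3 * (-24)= -72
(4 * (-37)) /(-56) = 37 /14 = 2.64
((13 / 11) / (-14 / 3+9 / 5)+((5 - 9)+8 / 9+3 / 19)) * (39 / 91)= -272210 / 188727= -1.44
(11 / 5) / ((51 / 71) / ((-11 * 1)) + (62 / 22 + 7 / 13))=111683 / 167085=0.67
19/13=1.46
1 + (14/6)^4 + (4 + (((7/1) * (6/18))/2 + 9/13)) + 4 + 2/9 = 40.72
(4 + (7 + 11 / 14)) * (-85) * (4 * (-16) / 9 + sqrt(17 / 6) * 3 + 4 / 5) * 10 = 1327700 / 21 - 70125 * sqrt(102) / 14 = 12636.11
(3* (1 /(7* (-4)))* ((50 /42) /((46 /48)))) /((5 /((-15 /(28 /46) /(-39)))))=-75 /4459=-0.02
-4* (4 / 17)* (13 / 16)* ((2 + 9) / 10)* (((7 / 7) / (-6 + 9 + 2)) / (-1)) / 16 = 143 / 13600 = 0.01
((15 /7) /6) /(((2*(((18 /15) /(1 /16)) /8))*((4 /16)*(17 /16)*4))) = 0.07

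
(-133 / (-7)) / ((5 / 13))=49.40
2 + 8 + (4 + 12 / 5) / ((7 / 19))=958 / 35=27.37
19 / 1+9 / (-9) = 18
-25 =-25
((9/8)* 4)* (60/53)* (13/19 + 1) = 8640/1007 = 8.58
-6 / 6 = -1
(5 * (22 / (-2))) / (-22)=5 / 2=2.50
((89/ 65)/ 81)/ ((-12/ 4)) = -89/ 15795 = -0.01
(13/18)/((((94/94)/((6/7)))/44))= 572/21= 27.24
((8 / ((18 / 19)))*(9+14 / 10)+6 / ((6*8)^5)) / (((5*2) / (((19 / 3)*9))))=354309636191 / 707788800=500.59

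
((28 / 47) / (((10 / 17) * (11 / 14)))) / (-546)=-238 / 100815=-0.00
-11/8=-1.38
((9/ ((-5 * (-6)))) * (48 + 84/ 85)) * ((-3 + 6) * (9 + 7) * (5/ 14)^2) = 74952/ 833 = 89.98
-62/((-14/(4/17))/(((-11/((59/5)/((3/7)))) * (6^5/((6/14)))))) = -53032320/7021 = -7553.39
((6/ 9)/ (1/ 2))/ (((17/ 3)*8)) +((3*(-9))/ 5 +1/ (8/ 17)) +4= 513/ 680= 0.75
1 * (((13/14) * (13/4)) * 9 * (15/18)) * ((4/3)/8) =845/224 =3.77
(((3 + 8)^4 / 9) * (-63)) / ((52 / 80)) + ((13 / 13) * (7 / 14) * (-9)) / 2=-8199077 / 52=-157674.56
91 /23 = 3.96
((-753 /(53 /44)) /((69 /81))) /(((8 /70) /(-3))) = 23482305 /1219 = 19263.58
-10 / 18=-5 / 9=-0.56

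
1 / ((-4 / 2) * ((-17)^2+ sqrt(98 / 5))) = -1445 / 835014+ 7 * sqrt(10) / 835014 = -0.00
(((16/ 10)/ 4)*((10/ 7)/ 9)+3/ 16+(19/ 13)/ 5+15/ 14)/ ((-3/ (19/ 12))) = -2010143/ 2358720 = -0.85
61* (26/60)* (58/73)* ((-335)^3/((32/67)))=-11585383240925/7008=-1653165416.80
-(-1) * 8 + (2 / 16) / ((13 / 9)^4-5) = 7.81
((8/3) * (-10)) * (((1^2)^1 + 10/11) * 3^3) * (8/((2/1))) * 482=-29151360/11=-2650123.64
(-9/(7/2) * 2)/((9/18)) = -72/7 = -10.29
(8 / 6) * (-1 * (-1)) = 4 / 3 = 1.33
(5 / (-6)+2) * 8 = 28 / 3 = 9.33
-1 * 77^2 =-5929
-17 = -17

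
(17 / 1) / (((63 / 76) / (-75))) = -32300 / 21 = -1538.10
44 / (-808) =-0.05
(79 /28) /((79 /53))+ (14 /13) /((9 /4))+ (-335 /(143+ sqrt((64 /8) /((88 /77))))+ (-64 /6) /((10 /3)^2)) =-260050643 /279033300+ 335 * sqrt(7) /20442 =-0.89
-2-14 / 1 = -16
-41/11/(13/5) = -205/143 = -1.43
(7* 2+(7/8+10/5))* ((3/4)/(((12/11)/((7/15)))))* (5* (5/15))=1155/128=9.02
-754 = -754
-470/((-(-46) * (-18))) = 235/414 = 0.57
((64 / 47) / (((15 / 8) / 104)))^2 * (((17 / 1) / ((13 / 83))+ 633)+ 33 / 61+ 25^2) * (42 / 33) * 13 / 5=3912090490241024 / 151592625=25806601.67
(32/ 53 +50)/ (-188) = -1341/ 4982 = -0.27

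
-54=-54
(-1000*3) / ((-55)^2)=-120 / 121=-0.99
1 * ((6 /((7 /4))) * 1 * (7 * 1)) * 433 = 10392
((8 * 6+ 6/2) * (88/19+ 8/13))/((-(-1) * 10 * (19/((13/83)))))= 33048/149815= 0.22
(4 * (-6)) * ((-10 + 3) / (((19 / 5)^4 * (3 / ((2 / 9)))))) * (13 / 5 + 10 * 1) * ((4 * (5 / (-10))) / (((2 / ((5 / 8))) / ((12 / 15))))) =-49000 / 130321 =-0.38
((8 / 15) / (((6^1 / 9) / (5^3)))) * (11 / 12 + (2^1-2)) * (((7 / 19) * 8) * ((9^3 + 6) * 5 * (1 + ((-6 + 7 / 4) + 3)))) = -4716250 / 19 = -248223.68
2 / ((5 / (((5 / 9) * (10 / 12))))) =5 / 27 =0.19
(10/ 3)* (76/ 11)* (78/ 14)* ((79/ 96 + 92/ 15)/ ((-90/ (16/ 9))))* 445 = -2330198/ 297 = -7845.78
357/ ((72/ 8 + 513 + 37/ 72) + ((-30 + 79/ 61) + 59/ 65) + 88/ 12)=101916360/ 143325233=0.71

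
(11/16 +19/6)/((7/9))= 555/112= 4.96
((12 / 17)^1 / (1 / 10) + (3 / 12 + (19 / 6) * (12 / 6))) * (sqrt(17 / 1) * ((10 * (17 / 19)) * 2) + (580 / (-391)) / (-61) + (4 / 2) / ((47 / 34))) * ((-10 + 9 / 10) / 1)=-253253 * sqrt(17) / 114 - 2269818551 / 12428445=-9342.18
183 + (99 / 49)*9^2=346.65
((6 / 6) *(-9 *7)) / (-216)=7 / 24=0.29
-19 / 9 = -2.11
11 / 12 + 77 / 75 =583 / 300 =1.94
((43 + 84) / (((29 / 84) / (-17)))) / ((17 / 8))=-85344 / 29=-2942.90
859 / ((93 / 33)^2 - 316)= -103939 / 37275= -2.79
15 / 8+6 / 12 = 19 / 8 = 2.38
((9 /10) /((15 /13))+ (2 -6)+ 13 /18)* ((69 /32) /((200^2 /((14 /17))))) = -45241 /408000000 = -0.00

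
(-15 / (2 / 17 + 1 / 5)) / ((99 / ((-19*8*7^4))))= 155104600 / 891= 174079.24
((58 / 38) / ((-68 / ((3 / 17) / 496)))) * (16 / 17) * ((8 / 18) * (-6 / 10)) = 29 / 14468785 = 0.00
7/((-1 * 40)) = -7/40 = -0.18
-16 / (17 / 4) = -64 / 17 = -3.76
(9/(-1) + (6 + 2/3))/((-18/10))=35/27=1.30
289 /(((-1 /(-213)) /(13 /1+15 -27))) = 61557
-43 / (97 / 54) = -23.94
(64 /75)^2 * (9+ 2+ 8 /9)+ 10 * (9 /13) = 10253786 /658125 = 15.58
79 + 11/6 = 485/6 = 80.83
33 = 33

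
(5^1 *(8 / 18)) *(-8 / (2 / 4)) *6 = -640 / 3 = -213.33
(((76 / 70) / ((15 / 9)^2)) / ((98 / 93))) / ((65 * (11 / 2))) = 31806 / 30655625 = 0.00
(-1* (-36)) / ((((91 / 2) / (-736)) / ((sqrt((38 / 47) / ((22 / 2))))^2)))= -2013696 / 47047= -42.80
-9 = -9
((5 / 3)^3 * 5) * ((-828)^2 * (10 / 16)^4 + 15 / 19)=106007440625 / 43776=2421588.10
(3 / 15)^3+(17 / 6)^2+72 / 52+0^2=551093 / 58500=9.42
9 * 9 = 81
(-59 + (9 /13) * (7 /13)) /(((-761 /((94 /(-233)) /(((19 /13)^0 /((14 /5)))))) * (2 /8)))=-0.35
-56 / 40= -7 / 5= -1.40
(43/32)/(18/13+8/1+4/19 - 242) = -10621/1836928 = -0.01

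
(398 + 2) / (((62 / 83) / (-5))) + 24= -82256 / 31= -2653.42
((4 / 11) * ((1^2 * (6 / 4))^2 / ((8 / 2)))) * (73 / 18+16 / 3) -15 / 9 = 0.25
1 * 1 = 1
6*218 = 1308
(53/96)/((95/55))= 0.32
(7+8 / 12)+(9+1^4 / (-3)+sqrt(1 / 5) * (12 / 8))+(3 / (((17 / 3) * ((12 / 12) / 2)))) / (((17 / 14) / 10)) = 3 * sqrt(5) / 10+21721 / 867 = 25.72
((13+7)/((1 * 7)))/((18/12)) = 40/21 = 1.90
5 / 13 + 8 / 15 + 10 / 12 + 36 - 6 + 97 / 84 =32.91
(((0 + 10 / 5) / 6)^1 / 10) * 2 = 1 / 15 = 0.07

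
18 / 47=0.38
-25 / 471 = -0.05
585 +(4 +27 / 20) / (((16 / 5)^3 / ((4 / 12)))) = 28756595 / 49152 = 585.05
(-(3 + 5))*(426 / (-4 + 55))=-1136 / 17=-66.82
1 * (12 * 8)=96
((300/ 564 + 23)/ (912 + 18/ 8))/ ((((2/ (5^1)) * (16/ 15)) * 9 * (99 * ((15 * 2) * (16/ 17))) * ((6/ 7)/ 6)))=329035/ 19602456192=0.00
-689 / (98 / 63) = -6201 / 14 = -442.93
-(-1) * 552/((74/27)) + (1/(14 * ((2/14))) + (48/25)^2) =9508621/46250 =205.59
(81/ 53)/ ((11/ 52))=4212/ 583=7.22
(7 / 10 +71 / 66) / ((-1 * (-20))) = 293 / 3300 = 0.09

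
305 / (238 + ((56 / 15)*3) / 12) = 4575 / 3584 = 1.28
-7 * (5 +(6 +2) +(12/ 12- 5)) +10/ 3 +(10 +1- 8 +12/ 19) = -3194/ 57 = -56.04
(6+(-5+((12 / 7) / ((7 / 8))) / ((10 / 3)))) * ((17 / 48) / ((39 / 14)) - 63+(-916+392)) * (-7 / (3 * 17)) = 213682757 / 1670760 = 127.90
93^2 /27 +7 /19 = 320.70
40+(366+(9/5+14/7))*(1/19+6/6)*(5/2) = 19250/19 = 1013.16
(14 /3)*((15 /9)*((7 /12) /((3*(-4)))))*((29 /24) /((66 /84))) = -49735 /85536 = -0.58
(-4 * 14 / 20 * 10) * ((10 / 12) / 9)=-70 / 27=-2.59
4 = 4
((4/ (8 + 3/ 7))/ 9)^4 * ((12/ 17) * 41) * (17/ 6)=50401792/ 79502005521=0.00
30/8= 15/4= 3.75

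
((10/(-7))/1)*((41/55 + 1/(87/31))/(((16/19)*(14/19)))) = -237899/93786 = -2.54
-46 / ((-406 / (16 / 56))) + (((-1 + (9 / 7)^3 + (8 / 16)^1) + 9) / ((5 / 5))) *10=106.29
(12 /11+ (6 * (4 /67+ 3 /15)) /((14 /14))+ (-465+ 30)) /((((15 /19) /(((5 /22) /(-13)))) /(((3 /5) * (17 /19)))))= 27084621 /5269550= 5.14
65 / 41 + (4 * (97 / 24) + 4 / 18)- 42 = -17731 / 738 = -24.03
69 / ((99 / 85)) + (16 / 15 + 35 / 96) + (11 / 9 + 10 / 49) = 48199519 / 776160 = 62.10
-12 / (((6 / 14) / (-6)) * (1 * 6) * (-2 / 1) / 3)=-42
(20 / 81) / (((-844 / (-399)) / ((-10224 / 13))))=-755440 / 8229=-91.80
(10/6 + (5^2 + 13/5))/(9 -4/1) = 439/75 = 5.85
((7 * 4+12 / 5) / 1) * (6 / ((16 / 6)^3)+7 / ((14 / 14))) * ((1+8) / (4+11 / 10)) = 106761 / 272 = 392.50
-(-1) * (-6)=-6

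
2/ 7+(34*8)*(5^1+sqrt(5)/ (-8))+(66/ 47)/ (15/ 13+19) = 58629957/ 43099 - 34*sqrt(5) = 1284.33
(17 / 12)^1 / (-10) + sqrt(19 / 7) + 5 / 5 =103 / 120 + sqrt(133) / 7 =2.51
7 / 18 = 0.39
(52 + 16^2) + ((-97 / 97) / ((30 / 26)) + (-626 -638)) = -14353 / 15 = -956.87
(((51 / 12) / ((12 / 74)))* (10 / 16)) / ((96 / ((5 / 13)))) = 15725 / 239616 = 0.07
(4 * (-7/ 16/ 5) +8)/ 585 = 17/ 1300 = 0.01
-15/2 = -7.50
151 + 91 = 242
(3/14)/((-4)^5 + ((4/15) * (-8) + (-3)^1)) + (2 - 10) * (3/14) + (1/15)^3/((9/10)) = -2250555739/1312916850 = -1.71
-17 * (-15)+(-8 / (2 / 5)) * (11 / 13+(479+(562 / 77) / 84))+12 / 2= -196286969 / 21021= -9337.66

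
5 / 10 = 1 / 2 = 0.50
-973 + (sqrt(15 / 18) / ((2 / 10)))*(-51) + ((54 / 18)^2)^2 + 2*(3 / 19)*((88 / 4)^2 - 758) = -18592 / 19 - 85*sqrt(30) / 2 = -1211.31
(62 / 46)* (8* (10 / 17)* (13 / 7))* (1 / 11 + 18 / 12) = 80600 / 4301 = 18.74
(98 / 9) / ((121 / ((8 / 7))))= 112 / 1089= 0.10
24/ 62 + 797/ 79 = 25655/ 2449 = 10.48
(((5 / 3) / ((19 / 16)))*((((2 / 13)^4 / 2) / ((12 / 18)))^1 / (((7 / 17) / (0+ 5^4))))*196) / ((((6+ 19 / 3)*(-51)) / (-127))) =711200000 / 20078383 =35.42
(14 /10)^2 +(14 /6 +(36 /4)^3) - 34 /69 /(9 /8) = 11377579 /15525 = 732.86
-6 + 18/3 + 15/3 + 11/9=56/9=6.22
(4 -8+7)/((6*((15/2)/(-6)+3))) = 2/7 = 0.29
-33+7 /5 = -158 /5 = -31.60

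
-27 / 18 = -3 / 2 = -1.50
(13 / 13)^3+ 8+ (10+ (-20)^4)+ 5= 160024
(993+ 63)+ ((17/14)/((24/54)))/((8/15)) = 475383/448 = 1061.12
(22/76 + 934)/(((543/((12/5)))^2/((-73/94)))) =-10366876/731389325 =-0.01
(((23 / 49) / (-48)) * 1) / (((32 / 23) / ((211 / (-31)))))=111619 / 2333184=0.05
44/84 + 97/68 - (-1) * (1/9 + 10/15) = 11687/4284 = 2.73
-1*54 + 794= 740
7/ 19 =0.37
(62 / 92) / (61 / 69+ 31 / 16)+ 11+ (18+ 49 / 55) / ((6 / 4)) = 2449891 / 102795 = 23.83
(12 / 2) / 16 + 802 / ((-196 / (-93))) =380.92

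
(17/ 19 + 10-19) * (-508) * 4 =312928/ 19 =16469.89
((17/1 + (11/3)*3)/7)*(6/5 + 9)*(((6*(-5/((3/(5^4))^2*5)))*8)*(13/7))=-157857142.86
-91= -91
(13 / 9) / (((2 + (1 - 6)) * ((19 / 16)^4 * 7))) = -851968 / 24630669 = -0.03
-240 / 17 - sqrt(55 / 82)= -240 / 17 - sqrt(4510) / 82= -14.94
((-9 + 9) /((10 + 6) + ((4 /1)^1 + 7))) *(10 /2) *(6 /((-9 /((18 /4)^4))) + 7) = 0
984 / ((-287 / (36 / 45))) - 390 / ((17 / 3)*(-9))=2918 / 595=4.90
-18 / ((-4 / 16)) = 72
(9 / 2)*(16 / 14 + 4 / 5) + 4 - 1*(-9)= 761 / 35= 21.74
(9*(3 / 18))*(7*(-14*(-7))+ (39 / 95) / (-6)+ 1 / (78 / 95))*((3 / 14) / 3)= 2545889 / 34580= 73.62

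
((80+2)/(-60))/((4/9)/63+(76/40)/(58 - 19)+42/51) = -1.55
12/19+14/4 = 157/38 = 4.13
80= 80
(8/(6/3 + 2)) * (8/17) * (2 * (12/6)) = 64/17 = 3.76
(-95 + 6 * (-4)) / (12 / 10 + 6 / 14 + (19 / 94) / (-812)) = -45415160 / 621433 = -73.08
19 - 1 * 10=9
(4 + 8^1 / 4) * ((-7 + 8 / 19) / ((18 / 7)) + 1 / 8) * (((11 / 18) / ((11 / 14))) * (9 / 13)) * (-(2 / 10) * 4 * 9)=69909 / 1235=56.61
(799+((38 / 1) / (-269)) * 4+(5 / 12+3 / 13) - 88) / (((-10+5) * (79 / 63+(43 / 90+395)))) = -0.36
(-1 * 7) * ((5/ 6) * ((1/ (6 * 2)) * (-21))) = 245/ 24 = 10.21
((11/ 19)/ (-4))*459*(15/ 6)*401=-10123245/ 152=-66600.30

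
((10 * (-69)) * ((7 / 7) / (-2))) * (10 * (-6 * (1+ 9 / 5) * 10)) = -579600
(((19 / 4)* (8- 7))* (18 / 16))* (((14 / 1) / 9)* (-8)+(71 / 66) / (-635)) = -29732207 / 447040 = -66.51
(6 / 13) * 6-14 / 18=233 / 117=1.99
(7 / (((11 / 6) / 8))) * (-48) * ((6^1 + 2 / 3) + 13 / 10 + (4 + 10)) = -1771392 / 55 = -32207.13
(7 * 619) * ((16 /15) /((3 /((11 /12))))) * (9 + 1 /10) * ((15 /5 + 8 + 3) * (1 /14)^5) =88517 /264600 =0.33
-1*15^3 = -3375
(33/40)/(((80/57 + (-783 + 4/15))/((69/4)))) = -129789/7125728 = -0.02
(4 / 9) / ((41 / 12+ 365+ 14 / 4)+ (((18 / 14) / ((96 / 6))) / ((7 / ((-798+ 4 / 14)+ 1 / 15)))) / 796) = 87368960 / 73109176509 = 0.00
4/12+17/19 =70/57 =1.23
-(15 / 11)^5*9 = -6834375 / 161051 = -42.44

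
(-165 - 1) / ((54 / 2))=-166 / 27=-6.15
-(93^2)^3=-646990183449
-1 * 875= -875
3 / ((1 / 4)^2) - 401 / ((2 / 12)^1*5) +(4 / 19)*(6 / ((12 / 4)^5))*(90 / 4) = -370286 / 855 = -433.08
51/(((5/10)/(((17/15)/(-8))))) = -289/20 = -14.45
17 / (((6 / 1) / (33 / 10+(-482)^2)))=39495641 / 60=658260.68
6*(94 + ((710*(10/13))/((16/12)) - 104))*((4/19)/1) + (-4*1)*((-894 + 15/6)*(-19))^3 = -9603107392142491/494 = -19439488648061.72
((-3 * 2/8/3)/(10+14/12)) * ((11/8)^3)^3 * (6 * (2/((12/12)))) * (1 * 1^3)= -21221529219/4496293888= -4.72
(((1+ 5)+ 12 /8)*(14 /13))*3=315 /13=24.23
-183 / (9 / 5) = -305 / 3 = -101.67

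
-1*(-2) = 2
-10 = -10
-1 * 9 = -9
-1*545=-545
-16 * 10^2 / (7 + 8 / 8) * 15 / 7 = -3000 / 7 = -428.57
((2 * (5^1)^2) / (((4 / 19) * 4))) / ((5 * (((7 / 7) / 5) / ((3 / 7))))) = 1425 / 56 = 25.45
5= 5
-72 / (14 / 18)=-648 / 7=-92.57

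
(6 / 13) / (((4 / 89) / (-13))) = -267 / 2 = -133.50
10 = 10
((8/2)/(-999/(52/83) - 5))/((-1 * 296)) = 26/3077549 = 0.00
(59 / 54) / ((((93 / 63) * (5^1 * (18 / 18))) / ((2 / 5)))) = 413 / 6975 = 0.06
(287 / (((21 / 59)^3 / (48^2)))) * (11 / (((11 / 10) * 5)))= 4311315968 / 147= 29328680.05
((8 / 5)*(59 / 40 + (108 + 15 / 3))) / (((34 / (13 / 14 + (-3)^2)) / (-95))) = -5081.15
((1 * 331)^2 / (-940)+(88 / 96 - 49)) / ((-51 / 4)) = 464278 / 35955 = 12.91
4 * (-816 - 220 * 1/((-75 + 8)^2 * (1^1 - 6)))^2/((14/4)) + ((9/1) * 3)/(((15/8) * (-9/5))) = 107338251380424/141057847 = 760952.00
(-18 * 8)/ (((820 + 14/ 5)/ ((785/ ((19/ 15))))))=-4239000/ 39083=-108.46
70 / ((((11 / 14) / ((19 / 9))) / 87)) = 539980 / 33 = 16363.03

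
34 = 34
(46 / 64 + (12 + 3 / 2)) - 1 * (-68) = 82.22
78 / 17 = 4.59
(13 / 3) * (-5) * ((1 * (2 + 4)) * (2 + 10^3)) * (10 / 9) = -434200 / 3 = -144733.33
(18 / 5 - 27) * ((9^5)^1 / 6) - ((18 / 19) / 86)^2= -1537167761289 / 6674890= -230291.10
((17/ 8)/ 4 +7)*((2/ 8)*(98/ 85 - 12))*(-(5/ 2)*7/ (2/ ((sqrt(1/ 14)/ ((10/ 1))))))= 111101*sqrt(14)/ 87040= 4.78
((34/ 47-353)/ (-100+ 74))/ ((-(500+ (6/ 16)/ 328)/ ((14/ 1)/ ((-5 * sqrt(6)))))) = 0.03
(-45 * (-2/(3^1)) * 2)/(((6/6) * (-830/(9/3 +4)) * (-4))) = 0.13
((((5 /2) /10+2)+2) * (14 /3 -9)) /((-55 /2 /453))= 33371 /110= 303.37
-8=-8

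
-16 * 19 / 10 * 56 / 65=-8512 / 325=-26.19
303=303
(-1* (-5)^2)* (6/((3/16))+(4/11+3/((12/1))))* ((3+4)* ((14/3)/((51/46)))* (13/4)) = -525604625/6732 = -78075.55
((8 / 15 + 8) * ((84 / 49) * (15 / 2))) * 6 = 4608 / 7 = 658.29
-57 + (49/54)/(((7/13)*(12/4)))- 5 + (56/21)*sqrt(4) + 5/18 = -55.83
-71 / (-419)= 71 / 419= 0.17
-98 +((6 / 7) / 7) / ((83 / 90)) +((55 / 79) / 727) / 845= -3863310761865 / 39475021859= -97.87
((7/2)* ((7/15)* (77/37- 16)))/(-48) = 5047/10656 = 0.47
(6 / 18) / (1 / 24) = 8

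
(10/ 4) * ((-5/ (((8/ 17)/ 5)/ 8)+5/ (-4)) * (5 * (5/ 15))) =-42625/ 24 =-1776.04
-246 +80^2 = 6154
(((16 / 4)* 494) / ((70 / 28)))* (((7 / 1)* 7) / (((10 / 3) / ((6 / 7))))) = 248976 / 25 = 9959.04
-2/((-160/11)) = 11/80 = 0.14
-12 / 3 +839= 835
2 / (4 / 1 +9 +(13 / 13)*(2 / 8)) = 8 / 53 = 0.15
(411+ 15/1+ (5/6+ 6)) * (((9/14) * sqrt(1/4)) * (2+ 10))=3339/2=1669.50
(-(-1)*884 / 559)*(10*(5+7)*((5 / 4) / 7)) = 10200 / 301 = 33.89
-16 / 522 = -8 / 261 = -0.03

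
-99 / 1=-99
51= 51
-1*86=-86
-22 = -22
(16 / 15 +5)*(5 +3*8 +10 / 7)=923 / 5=184.60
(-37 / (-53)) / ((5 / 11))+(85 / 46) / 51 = 57491 / 36570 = 1.57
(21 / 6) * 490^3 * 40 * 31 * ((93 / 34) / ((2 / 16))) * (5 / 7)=135672826800000 / 17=7980754517647.06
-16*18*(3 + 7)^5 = -28800000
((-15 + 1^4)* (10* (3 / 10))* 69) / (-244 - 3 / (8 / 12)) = 828 / 71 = 11.66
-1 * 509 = -509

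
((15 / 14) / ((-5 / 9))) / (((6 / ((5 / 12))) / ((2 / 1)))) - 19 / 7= -167 / 56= -2.98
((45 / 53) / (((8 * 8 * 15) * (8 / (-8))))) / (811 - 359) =-3 / 1533184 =-0.00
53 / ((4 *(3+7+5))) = 53 / 60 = 0.88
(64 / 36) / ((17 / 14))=224 / 153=1.46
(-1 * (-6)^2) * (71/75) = -852/25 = -34.08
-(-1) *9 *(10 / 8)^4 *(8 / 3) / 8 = 1875 / 256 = 7.32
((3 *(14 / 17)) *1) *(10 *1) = 420 / 17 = 24.71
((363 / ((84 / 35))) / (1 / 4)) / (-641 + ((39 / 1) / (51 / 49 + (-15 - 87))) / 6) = -5985870 / 6342691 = -0.94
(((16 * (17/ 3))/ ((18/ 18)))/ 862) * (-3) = -136/ 431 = -0.32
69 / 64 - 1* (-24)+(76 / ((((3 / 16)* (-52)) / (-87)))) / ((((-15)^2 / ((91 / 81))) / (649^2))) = 1663591242293 / 1166400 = 1426261.35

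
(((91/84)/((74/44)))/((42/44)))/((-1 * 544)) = -1573/1268064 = -0.00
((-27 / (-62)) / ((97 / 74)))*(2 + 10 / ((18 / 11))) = 8103 / 3007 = 2.69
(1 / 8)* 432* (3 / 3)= 54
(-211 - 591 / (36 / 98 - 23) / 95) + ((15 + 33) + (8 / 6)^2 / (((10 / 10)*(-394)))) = -30396988178 / 186794415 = -162.73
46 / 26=23 / 13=1.77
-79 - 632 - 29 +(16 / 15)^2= -166244 / 225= -738.86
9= 9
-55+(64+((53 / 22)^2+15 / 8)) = 16145 / 968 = 16.68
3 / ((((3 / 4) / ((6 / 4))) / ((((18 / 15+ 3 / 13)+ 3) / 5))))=1728 / 325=5.32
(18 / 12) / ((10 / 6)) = 9 / 10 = 0.90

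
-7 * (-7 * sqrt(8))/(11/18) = 1764 * sqrt(2)/11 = 226.79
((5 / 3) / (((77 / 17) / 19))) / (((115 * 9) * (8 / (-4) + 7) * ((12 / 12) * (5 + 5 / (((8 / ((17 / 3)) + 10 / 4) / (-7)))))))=-6137 / 17931375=-0.00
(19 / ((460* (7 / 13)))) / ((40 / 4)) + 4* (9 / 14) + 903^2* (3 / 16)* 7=68922611819 / 64400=1070226.89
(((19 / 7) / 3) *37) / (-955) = -0.04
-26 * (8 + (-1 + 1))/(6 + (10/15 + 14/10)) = -3120/121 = -25.79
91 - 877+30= -756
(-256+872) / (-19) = -616 / 19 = -32.42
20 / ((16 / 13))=65 / 4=16.25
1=1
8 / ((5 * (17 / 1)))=8 / 85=0.09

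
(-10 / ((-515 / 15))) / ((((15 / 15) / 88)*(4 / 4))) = 25.63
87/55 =1.58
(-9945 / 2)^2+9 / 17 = 1681351461 / 68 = 24725756.78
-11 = -11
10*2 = 20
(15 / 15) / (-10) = -1 / 10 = -0.10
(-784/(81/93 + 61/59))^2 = 128510778256/758641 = 169396.04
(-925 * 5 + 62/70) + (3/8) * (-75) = -1302627/280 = -4652.24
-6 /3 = -2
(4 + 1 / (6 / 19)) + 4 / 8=23 / 3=7.67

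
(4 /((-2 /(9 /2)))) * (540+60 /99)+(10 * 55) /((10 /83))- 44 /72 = -59611 /198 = -301.07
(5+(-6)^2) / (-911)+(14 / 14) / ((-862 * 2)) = -71595 / 1570564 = -0.05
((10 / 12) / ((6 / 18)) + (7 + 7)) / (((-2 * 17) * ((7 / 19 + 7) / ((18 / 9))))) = -627 / 4760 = -0.13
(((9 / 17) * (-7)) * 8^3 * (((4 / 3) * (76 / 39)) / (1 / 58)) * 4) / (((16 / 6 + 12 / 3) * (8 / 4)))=-94789632 / 1105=-85782.47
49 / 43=1.14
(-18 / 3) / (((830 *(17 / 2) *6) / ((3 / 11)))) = -3 / 77605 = -0.00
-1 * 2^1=-2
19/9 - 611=-5480/9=-608.89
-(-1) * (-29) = -29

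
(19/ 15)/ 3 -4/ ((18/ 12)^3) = -103/ 135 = -0.76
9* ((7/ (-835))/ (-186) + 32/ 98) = 2.94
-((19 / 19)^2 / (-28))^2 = -1 / 784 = -0.00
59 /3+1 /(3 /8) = 67 /3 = 22.33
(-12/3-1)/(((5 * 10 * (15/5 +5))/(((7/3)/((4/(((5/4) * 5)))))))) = -35/768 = -0.05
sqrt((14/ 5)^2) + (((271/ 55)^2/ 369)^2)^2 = 4346782585151833900285111/ 1552411962300510312890625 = 2.80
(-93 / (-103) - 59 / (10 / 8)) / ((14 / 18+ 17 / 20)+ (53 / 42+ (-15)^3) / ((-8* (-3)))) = 2670416 / 8014327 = 0.33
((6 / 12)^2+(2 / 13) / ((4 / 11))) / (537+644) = 35 / 61412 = 0.00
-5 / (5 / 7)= -7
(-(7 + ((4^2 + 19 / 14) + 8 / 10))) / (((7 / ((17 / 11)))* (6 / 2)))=-9979 / 5390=-1.85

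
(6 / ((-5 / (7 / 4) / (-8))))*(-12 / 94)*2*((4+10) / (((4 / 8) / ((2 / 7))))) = -8064 / 235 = -34.31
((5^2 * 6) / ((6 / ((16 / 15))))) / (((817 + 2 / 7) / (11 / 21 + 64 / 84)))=80 / 1907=0.04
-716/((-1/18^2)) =231984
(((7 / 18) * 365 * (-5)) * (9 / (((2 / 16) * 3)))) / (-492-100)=12775 / 444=28.77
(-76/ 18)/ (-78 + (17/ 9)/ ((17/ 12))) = 19/ 345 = 0.06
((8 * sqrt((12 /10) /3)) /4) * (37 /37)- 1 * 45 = -45+2 * sqrt(10) /5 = -43.74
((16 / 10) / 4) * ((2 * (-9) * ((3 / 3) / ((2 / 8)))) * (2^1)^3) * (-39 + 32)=8064 / 5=1612.80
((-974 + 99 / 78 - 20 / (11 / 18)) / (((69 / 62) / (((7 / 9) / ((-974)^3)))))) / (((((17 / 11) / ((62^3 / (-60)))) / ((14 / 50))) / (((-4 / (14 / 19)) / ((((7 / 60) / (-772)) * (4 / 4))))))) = -7790721103235416 / 396287858125575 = -19.66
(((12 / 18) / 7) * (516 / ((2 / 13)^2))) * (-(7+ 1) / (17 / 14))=-232544 / 17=-13679.06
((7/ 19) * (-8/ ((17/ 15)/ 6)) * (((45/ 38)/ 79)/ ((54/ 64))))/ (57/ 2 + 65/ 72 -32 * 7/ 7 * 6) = 9676800/ 5675822861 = 0.00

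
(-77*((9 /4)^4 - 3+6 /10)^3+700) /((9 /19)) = -38427789954049531 /18874368000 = -2035977.57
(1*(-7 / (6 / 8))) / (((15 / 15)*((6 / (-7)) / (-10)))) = -980 / 9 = -108.89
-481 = -481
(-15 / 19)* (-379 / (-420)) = -379 / 532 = -0.71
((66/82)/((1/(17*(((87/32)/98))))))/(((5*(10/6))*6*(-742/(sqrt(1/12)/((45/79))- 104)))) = 634491/596271200- 428417*sqrt(3)/143105088000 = 0.00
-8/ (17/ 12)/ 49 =-96/ 833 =-0.12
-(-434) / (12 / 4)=434 / 3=144.67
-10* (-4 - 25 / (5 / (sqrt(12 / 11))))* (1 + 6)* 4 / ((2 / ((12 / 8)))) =840 + 2100* sqrt(33) / 11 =1936.69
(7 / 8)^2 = 49 / 64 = 0.77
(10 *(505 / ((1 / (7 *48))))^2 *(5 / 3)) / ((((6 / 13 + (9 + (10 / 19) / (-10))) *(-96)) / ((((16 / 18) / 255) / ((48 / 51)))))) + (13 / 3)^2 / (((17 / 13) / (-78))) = -75002168384 / 38097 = -1968715.87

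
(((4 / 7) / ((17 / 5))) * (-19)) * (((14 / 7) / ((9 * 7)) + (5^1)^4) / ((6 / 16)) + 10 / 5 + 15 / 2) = -5352.74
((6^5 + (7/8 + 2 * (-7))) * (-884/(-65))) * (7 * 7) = 51731799/10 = 5173179.90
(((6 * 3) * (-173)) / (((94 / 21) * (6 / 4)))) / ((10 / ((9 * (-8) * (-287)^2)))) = 64637260632 / 235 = 275052172.90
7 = 7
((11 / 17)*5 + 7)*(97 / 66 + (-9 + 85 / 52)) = -293393 / 4862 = -60.34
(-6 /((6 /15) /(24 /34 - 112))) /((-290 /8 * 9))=-7568 /1479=-5.12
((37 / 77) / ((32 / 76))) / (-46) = -703 / 28336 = -0.02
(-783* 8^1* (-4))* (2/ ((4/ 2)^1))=25056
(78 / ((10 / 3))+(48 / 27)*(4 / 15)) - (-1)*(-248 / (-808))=329708 / 13635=24.18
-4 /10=-2 /5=-0.40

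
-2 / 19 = -0.11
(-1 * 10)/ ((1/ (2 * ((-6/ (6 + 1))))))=120/ 7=17.14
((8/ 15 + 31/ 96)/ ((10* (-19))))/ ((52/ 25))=-137/ 63232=-0.00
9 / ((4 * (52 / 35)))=315 / 208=1.51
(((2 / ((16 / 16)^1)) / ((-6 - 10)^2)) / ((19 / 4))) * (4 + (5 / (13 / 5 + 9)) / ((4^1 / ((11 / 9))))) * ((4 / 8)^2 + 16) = 560755 / 5078016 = 0.11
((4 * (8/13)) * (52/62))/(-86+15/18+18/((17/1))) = -6528/265949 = -0.02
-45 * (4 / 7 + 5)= -1755 / 7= -250.71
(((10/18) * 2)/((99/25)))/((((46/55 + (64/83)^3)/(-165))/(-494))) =9709657993750/549721647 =17662.86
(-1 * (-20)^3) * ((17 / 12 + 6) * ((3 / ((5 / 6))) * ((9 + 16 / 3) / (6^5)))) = 95675 / 243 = 393.72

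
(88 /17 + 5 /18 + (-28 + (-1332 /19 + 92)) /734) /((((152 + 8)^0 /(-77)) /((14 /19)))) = -6263281871 /20270511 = -308.98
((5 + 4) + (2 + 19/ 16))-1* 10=35/ 16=2.19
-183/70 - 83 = -5993/70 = -85.61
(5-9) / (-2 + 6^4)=-2 / 647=-0.00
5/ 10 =1/ 2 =0.50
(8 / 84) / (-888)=-1 / 9324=-0.00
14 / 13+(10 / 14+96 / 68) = 4955 / 1547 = 3.20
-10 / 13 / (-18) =5 / 117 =0.04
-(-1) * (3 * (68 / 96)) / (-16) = -17 / 128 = -0.13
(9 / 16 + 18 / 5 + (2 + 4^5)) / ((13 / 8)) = 82413 / 130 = 633.95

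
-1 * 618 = -618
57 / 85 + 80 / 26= 4141 / 1105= 3.75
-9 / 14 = -0.64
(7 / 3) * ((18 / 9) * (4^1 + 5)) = 42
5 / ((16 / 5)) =25 / 16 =1.56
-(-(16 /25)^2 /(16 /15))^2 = -2304 /15625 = -0.15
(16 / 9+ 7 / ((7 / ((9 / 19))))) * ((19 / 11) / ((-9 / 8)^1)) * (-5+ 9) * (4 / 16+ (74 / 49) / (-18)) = -11720 / 5103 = -2.30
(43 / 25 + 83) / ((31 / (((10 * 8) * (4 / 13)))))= 135552 / 2015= 67.27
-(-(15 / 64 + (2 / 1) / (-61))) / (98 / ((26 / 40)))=10231 / 7651840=0.00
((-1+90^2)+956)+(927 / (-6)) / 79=1430381 / 158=9053.04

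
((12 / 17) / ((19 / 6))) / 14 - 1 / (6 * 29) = 4003 / 393414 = 0.01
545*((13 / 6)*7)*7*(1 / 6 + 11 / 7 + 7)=18201365 / 36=505593.47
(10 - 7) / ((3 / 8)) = 8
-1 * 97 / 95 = -97 / 95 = -1.02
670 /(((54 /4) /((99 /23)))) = 14740 /69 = 213.62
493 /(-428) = -493 /428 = -1.15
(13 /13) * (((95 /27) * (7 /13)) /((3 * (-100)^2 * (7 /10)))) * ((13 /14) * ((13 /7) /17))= 247 /26989200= 0.00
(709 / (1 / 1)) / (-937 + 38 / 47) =-33323 / 44001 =-0.76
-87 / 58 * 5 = -15 / 2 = -7.50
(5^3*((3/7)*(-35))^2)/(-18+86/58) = -815625/479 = -1702.77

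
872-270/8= 3353/4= 838.25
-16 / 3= -5.33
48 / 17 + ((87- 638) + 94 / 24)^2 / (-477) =-729389801 / 1167696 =-624.64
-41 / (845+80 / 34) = -697 / 14405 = -0.05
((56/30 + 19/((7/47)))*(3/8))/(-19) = -13591/5320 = -2.55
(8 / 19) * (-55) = -440 / 19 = -23.16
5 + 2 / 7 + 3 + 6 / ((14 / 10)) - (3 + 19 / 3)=3.24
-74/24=-3.08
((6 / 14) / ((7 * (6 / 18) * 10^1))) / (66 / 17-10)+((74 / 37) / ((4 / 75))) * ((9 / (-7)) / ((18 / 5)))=-682653 / 50960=-13.40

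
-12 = -12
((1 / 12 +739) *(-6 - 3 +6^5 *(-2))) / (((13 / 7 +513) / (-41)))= 13203005361 / 14416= 915857.75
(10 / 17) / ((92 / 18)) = 45 / 391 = 0.12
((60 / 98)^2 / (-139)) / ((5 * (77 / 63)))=-1620 / 3671129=-0.00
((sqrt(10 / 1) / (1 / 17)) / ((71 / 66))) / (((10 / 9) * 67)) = 5049 * sqrt(10) / 23785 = 0.67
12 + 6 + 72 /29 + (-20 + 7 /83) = 1365 /2407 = 0.57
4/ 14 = 2/ 7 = 0.29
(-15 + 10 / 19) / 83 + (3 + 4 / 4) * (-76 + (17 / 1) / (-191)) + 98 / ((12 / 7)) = -447046133 / 1807242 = -247.36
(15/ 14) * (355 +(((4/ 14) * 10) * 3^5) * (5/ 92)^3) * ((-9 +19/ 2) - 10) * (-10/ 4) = 689574307875/ 76311424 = 9036.32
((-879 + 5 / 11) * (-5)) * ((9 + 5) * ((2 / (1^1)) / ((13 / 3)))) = 28383.78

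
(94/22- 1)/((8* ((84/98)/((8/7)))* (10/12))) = 36/55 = 0.65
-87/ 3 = -29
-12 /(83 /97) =-1164 /83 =-14.02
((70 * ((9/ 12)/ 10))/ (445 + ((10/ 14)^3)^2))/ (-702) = -823543/ 49017786480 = -0.00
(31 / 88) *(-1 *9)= -279 / 88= -3.17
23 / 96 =0.24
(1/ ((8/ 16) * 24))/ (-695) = -1/ 8340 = -0.00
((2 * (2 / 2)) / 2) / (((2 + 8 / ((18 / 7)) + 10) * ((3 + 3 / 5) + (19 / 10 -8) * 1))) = -9 / 340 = -0.03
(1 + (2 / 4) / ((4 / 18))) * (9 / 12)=39 / 16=2.44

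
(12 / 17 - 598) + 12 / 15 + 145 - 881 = -113262 / 85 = -1332.49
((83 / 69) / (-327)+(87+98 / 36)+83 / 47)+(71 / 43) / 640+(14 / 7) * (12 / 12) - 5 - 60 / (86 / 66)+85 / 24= 1341940368331 / 29183886720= 45.98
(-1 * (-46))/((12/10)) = 115/3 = 38.33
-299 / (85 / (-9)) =2691 / 85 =31.66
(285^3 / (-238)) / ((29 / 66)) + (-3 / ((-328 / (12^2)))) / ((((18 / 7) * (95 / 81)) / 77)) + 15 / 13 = -38675068518549 / 174741385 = -221327.47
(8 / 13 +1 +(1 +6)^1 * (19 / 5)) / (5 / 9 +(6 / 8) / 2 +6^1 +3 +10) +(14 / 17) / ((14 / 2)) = 347338 / 226525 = 1.53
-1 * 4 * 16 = -64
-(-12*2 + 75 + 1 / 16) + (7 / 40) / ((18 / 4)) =-36737 / 720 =-51.02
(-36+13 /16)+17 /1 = -291 /16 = -18.19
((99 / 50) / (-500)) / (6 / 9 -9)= 0.00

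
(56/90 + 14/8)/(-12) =-427/2160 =-0.20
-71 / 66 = -1.08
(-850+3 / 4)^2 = 11539609 / 16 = 721225.56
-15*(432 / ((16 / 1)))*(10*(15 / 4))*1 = -30375 / 2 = -15187.50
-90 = -90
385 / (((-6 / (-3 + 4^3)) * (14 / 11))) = -36905 / 12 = -3075.42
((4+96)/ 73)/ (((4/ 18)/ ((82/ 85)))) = 7380/ 1241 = 5.95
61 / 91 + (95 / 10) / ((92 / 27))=57907 / 16744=3.46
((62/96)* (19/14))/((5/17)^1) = 10013/3360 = 2.98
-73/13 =-5.62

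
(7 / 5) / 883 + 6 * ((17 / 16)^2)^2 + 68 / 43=9.23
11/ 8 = 1.38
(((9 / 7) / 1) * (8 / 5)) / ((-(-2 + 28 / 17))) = 204 / 35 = 5.83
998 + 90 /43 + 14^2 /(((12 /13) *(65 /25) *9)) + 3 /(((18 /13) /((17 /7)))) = 16488529 /16254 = 1014.43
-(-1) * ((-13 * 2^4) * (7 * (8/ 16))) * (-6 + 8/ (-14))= 4784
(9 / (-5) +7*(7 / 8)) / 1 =173 / 40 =4.32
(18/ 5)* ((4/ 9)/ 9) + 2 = 98/ 45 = 2.18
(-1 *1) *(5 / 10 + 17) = -35 / 2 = -17.50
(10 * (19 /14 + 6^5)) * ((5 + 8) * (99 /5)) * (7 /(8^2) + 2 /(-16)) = -140132421 /448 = -312795.58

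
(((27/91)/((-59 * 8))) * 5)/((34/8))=-135/182546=-0.00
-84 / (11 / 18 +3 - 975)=1512 / 17485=0.09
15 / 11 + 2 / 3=67 / 33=2.03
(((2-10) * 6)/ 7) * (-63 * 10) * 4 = 17280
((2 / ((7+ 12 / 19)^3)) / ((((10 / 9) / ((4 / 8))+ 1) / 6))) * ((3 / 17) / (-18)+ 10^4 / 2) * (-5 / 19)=-3313973502 / 300594425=-11.02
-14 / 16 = -7 / 8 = -0.88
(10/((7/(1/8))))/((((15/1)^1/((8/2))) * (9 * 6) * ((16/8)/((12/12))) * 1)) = 1/2268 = 0.00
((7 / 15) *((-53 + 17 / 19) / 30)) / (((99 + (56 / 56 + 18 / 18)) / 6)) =-462 / 9595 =-0.05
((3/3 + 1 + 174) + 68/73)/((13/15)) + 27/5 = 994323/4745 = 209.55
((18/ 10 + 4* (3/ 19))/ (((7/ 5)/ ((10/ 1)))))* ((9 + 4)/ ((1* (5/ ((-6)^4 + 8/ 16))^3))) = 7479366976653/ 1900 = 3936508935.08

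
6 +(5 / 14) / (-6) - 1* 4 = 1.94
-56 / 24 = -2.33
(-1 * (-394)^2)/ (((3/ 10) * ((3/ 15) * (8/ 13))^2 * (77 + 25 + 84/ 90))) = -4099200625/ 12352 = -331865.34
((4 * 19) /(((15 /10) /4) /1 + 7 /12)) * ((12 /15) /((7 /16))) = 116736 /805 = 145.01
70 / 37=1.89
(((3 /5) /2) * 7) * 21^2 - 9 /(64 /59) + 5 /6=881891 /960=918.64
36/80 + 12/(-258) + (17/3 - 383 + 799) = 1088941/2580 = 422.07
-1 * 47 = -47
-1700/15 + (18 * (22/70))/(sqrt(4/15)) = -340/3 + 99 * sqrt(15)/35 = -102.38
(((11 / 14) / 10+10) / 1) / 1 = 1411 / 140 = 10.08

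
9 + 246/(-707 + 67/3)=8874/1027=8.64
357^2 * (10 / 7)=182070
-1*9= -9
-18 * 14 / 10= -25.20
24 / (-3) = -8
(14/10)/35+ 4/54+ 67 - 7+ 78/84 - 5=529603/9450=56.04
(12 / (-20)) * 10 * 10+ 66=6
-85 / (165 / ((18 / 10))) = -51 / 55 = -0.93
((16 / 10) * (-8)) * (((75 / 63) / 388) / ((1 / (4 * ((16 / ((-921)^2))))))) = -5120 / 1727866917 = -0.00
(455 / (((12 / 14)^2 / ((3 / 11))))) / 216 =22295 / 28512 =0.78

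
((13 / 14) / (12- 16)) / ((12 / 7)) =-13 / 96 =-0.14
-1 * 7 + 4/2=-5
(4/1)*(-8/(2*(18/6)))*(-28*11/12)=1232/9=136.89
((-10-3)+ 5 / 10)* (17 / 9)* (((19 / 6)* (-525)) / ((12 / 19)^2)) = 510138125 / 5184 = 98406.27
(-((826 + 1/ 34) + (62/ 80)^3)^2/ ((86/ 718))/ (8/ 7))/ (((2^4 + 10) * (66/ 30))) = -2032032414099404692017/ 23292293939200000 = -87240.54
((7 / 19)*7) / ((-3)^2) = 0.29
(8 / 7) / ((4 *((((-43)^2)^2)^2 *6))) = 1 / 245452205829621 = 0.00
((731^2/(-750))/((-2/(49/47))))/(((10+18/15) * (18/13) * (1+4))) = 48626851/10152000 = 4.79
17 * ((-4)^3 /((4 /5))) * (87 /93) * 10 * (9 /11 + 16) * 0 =0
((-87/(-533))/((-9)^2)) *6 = 58/4797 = 0.01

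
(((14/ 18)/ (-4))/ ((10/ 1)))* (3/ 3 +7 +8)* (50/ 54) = -70/ 243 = -0.29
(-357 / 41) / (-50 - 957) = 0.01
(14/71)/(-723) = -14/51333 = -0.00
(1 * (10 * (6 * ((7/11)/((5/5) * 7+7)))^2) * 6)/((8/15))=2025/242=8.37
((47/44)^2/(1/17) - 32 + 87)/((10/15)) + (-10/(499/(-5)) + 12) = 238996537/1932128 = 123.70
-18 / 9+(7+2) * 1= 7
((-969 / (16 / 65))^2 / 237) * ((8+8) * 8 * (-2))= -1322370075 / 79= -16738861.71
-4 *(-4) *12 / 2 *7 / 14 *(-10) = -480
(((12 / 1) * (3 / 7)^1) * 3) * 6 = 648 / 7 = 92.57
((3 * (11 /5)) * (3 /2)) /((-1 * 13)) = -99 /130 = -0.76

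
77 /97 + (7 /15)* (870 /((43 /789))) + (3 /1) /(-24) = 7450.30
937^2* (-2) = -1755938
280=280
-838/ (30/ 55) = -4609/ 3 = -1536.33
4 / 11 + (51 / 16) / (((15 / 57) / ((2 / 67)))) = 21379 / 29480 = 0.73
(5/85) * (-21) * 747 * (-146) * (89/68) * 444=22625893458/289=78290288.78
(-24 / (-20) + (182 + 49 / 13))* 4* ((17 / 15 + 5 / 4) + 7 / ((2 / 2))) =2280713 / 325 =7017.58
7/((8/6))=21/4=5.25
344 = 344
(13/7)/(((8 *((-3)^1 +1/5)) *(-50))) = 13/7840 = 0.00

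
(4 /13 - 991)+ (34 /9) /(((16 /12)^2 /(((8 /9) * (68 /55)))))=-6360077 /6435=-988.36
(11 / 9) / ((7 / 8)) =88 / 63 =1.40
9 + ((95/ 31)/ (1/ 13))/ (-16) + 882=440701/ 496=888.51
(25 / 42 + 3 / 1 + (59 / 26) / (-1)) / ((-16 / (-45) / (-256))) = -86880 / 91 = -954.73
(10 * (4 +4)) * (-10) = -800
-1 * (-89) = 89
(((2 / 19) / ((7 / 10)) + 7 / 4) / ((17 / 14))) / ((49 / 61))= 61671 / 31654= 1.95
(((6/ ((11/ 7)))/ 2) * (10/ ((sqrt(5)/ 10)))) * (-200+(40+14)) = -61320 * sqrt(5)/ 11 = -12465.06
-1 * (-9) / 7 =9 / 7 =1.29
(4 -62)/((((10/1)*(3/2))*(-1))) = 58/15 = 3.87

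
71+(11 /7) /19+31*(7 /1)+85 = 373.08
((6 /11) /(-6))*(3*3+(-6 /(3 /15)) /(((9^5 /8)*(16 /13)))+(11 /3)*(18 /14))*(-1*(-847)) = -20780243 /19683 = -1055.75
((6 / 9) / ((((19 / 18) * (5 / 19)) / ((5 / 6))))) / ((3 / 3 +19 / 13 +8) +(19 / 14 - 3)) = 364 / 1605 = 0.23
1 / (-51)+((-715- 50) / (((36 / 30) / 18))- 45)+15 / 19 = -11162134 / 969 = -11519.23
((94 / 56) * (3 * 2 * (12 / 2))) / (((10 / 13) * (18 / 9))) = 5499 / 140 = 39.28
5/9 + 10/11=145/99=1.46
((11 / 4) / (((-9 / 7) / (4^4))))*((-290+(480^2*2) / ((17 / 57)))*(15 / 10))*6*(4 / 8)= -64706290880 / 17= -3806252404.71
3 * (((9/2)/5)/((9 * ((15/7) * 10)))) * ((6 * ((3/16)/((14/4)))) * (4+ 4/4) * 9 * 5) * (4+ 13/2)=1701/160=10.63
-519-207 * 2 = -933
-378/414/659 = -21/15157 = -0.00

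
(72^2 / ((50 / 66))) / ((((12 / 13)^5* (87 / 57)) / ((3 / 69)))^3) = 3861924442020133524893 / 7349367314500603084800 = 0.53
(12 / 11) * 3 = 36 / 11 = 3.27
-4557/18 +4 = -249.17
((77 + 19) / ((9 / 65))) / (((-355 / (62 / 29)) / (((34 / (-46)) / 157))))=438464 / 22305147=0.02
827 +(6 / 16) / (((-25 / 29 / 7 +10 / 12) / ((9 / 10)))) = 28630643 / 34600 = 827.48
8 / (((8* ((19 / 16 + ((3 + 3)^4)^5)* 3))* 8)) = 2 / 175495605123022905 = 0.00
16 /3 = 5.33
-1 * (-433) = 433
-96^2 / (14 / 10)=-46080 / 7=-6582.86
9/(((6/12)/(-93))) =-1674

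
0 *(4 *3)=0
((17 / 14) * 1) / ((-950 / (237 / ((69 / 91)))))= -17459 / 43700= -0.40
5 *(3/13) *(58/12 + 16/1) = 625/26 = 24.04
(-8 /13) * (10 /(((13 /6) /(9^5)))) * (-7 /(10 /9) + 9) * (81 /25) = -6198727824 /4225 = -1467154.51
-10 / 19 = -0.53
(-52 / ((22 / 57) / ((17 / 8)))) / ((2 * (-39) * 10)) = 323 / 880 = 0.37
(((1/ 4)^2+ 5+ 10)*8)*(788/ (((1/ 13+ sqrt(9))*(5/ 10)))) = 617201/ 10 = 61720.10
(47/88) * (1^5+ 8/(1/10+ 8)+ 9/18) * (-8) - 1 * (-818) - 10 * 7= 1313995/1782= 737.37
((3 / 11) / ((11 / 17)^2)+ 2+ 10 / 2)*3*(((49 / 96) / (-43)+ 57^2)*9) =153659256111 / 228932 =671200.43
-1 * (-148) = 148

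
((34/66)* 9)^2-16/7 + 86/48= 426925/20328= 21.00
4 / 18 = 2 / 9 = 0.22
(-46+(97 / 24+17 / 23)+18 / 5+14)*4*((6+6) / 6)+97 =-31724 / 345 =-91.95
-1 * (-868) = 868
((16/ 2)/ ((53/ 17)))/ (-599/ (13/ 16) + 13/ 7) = -12376/ 3546707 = -0.00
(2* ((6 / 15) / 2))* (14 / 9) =28 / 45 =0.62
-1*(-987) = 987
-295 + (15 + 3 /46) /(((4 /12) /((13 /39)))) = -12877 /46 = -279.93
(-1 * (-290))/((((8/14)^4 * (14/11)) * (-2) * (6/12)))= -547085/256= -2137.05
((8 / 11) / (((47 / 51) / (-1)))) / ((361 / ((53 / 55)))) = -21624 / 10265035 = -0.00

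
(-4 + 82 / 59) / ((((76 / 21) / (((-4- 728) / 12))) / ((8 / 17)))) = 394548 / 19057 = 20.70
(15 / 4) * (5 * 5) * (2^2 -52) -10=-4510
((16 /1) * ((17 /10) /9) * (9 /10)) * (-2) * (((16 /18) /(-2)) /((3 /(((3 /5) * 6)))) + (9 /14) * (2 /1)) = -10744 /2625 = -4.09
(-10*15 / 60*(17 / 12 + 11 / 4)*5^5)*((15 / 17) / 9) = -1953125 / 612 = -3191.38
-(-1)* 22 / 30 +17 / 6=107 / 30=3.57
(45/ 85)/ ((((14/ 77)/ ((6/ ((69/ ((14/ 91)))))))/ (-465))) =-92070/ 5083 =-18.11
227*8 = 1816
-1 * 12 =-12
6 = 6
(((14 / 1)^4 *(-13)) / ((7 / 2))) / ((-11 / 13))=1854944 / 11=168631.27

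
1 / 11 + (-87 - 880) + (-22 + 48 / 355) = -3861162 / 3905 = -988.77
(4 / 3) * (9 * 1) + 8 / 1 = 20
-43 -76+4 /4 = -118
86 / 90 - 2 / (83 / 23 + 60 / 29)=102811 / 170415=0.60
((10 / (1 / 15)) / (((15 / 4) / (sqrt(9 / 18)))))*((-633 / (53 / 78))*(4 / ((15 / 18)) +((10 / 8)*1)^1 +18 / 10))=-7751718*sqrt(2) / 53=-206841.22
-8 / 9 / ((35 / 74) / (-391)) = 231472 / 315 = 734.83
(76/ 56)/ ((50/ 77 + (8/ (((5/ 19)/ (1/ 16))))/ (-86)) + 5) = 89870/ 372637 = 0.24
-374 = -374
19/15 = 1.27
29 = 29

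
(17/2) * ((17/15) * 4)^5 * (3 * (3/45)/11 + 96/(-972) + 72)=3959655037526528/3383015625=1170451.30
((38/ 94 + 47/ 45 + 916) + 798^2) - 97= 1348575709/ 2115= 637624.45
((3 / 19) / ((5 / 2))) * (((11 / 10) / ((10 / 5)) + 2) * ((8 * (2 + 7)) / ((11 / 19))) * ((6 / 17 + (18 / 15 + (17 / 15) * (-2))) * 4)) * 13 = -1022112 / 1375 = -743.35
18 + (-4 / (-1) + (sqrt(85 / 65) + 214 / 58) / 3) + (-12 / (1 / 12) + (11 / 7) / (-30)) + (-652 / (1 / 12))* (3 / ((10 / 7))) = -16550.84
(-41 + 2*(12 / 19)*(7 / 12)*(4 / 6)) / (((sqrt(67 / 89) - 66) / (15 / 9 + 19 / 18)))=113141*sqrt(5963) / 397695042 + 110765039 / 66282507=1.69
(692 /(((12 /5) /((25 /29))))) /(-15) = -4325 /261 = -16.57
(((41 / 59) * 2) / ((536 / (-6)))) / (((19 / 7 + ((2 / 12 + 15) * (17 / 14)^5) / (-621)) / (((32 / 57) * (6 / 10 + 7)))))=-375594153984 / 14993270511295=-0.03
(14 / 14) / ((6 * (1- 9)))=-1 / 48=-0.02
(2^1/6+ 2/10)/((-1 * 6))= -4/45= -0.09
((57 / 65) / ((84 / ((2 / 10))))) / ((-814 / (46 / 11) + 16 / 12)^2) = 90459 / 1619153181100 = 0.00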